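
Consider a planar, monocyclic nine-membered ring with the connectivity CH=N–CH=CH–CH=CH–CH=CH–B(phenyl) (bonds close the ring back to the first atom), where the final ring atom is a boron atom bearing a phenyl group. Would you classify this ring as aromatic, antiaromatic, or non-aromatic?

Antiaromatic

Check conjugation: each doubly-bonded ring atom is sp² with one p-orbital electron; each =N– nitrogen is pyridine-type (lone pair in the sp² plane, one electron in the p orbital); the boron has an empty p orbital — every position has a p orbital, so the cyclic π system is continuous.
π-electron count: 4 × 2 = 8 from the double-bond units + 0 from the B(phenyl) atom = 8.
8 is a 4n count (n = 2), so the planar conjugated ring is antiaromatic.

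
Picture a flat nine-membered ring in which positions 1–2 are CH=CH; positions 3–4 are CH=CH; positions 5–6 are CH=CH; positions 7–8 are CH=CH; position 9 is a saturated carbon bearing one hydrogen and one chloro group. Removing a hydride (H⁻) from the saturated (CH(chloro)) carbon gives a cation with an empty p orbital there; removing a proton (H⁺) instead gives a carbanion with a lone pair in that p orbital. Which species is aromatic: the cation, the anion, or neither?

The anion

Both ions have a continuous loop of p orbitals — each ring atom is sp².
Cation: 4 × 2 + 0 = 8 π electrons → 4(2), antiaromatic.
Anion: 4 × 2 + 2 = 10 π electrons → 4(2)+2, aromatic.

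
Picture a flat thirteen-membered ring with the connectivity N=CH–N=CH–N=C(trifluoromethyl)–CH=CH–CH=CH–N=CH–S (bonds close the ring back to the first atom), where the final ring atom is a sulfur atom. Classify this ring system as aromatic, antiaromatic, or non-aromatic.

Check conjugation: the double-bond atoms are sp², each contributing one p electron; each sp² =N– keeps its lone pair in-plane and puts one electron into the π system; the sulfur donates one lone pair from its p orbital — every position has a p orbital, so the cyclic π system is continuous.
Counting π electrons: 6 × 2 = 12 from the double-bond units + 2 from the S atom = 14.
That gives a 4n+2 count (14, n = 3).

Aromatic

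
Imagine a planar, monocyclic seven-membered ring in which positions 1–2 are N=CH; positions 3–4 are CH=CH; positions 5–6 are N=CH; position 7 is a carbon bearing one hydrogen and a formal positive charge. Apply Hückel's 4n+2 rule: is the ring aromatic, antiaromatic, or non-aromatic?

Aromatic

Every ring atom contributes a p orbital perpendicular to the ring (the double-bond atoms are sp², each contributing one p electron; each sp² =N– keeps its lone pair in-plane and puts one electron into the π system; the carbocation has an empty p orbital), so the π system is cyclic and fully conjugated.
Tallying contributions gives 3 × 2 = 6 from the double-bond units + 0 from the CH(+) atom = 6.
With 6 π electrons (n = 1), the Hückel 4n+2 condition holds.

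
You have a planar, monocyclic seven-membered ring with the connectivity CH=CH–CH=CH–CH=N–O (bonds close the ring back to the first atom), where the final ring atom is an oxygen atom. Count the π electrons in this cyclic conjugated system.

8

All ring atoms are sp² and supply a p orbital to the ring (each doubly-bonded ring atom is sp² with one p-orbital electron; each =N– nitrogen is pyridine-type (lone pair in the sp² plane, one electron in the p orbital); the oxygen donates one lone pair from its p orbital); the conjugation is uninterrupted.
Adding the contributions, 3 × 2 = 6 from the double-bond units + 2 from the O atom = 8.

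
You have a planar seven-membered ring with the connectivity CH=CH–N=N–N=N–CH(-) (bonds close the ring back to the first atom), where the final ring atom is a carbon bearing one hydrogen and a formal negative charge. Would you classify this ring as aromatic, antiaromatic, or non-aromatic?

Antiaromatic

Every ring atom contributes a p orbital perpendicular to the ring (every atom in a ring double bond is sp² and brings one electron to the p orbital; the doubly-bonded nitrogens are pyridine-type — their lone pairs lie in the ring plane, leaving one electron in the p orbital; the carbanion's lone pair occupies the p orbital), so the π system is cyclic and fully conjugated.
Counting π electrons: 3 × 2 = 6 from the double-bond units + 2 from the CH(-) atom = 8.
8 = 4(2); a planar, fully conjugated 4n system is antiaromatic.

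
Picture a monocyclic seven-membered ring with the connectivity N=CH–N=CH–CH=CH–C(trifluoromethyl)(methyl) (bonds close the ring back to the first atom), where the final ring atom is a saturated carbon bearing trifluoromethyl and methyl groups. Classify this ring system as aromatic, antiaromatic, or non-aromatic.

Non-aromatic

The C(trifluoromethyl)(methyl) carbon is saturated: that saturated carbon is sp³ and has no p orbital in the ring π system. Conjugation is not continuous around the ring.
Broken conjugation rules out both aromaticity and antiaromaticity.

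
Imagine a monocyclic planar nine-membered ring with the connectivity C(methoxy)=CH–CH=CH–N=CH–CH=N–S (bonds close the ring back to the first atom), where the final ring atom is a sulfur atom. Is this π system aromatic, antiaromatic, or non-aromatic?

Every ring atom contributes a p orbital perpendicular to the ring (each doubly-bonded ring atom is sp² with one p-orbital electron; each =N– nitrogen is pyridine-type (lone pair in the sp² plane, one electron in the p orbital); the sulfur donates one lone pair from its p orbital), so the π system is cyclic and fully conjugated.
Counting π electrons: 4 × 2 = 8 from the double-bond units + 2 from the S atom = 10.
That gives a 4n+2 count (10, n = 2).

Aromatic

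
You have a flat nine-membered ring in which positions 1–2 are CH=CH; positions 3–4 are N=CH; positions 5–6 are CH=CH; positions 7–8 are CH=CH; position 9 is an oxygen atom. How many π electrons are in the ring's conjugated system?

10

Every ring atom contributes a p orbital perpendicular to the ring (each doubly-bonded ring atom is sp² with one p-orbital electron; each =N– nitrogen is pyridine-type (lone pair in the sp² plane, one electron in the p orbital); the oxygen donates one lone pair from its p orbital), so the π system is cyclic and fully conjugated.
Adding the contributions, 4 × 2 = 8 from the double-bond units + 2 from the O atom = 10.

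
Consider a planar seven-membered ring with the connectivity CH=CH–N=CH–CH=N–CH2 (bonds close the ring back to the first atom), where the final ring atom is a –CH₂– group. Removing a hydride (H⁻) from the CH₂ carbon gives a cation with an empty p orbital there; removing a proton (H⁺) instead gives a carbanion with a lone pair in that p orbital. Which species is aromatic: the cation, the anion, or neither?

In either ion the ring is fully conjugated: every atom, including the new sp² carbon, supplies a p orbital.
Cation: 3 × 2 + 0 = 6 π electrons → 4(1)+2, aromatic.
Anion: 3 × 2 + 2 = 8 π electrons → 4(2), antiaromatic.

The cation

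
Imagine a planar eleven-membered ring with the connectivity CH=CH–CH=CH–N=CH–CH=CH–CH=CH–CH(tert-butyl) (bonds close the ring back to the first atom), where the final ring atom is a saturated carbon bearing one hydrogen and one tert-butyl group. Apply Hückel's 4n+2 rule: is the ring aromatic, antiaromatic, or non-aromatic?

The CH(tert-butyl) position has four σ bonds — that saturated carbon is sp³ and has no p orbital in the ring π system — so the cyclic conjugation is interrupted.
A ring that is not fully conjugated cannot be aromatic or antiaromatic regardless of its π-electron count.

Non-aromatic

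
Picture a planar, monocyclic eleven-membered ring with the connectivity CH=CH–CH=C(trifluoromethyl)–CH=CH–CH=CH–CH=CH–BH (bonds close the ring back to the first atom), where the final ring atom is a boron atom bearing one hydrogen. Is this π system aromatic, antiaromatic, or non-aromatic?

Aromatic

Every ring atom contributes a p orbital perpendicular to the ring (each doubly-bonded ring atom is sp² with one p-orbital electron; the boron has an empty p orbital), so the π system is cyclic and fully conjugated.
Adding the contributions, 5 × 2 = 10 from the double-bond units + 0 from the BH atom = 10.
10 = 4(2) + 2, which satisfies Hückel's 4n+2 rule.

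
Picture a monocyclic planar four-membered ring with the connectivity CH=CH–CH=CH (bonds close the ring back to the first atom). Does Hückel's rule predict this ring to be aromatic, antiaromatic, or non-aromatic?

Antiaromatic

The p orbitals form a continuous loop: each doubly-bonded ring atom is sp² with one p-orbital electron. The ring is fully conjugated.
Adding the contributions, 2 × 2 = 4 from the 2 double-bond units.
4 = 4(1); a planar, fully conjugated 4n system is antiaromatic.
(The species described is cyclobutadiene.)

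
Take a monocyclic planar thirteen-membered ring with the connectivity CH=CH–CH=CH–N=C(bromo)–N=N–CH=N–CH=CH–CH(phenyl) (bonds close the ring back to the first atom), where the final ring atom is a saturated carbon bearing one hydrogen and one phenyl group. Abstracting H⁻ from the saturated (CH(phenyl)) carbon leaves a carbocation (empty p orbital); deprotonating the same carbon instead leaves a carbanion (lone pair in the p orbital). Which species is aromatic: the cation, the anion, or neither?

Both ions have a continuous loop of p orbitals — each ring atom is sp².
Cation: 6 × 2 + 0 = 12 π electrons → 4(3), antiaromatic.
Anion: 6 × 2 + 2 = 14 π electrons → 4(3)+2, aromatic.

The anion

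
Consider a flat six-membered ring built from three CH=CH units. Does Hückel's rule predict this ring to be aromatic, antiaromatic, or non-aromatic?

The p orbitals form a continuous loop: each doubly-bonded ring atom is sp² with one p-orbital electron. The ring is fully conjugated.
π-electron count: 3 × 2 = 6 from the 3 double-bond units.
With 6 π electrons (n = 1), the Hückel 4n+2 condition holds.

Aromatic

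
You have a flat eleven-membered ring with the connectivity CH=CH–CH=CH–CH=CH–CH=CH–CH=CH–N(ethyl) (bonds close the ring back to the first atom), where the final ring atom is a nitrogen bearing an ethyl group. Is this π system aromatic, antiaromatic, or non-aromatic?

The p orbitals form a continuous loop: every atom in a ring double bond is sp² and brings one electron to the p orbital; the pyrrole-type nitrogen donates its lone pair from the p orbital. The ring is fully conjugated.
π-electron count: 5 × 2 = 10 from the double-bond units + 2 from the N(ethyl) atom = 12.
A 4n π count (12, n = 3) in a planar conjugated ring means antiaromatic.

Antiaromatic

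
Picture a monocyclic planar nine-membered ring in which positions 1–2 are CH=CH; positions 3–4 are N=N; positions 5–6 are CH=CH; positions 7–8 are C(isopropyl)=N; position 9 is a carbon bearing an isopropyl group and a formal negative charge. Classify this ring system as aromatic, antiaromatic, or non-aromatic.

The p orbitals form a continuous loop: the double-bond atoms are sp², each contributing one p electron; each =N– nitrogen is pyridine-type (lone pair in the sp² plane, one electron in the p orbital); the carbanion's lone pair occupies the p orbital. The ring is fully conjugated.
π-electron count: 4 × 2 = 8 from the double-bond units + 2 from the C(isopropyl)(-) atom = 10.
Since 10 = 4·2 + 2, the ring meets the 4n+2 criterion.

Aromatic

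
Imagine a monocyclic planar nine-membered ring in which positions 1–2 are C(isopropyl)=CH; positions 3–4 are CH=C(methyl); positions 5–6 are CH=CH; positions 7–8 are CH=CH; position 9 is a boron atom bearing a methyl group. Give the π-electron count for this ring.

8

Every ring atom contributes a p orbital perpendicular to the ring (each doubly-bonded ring atom is sp² with one p-orbital electron; the boron has an empty p orbital), so the π system is cyclic and fully conjugated.
π-electron count: 4 × 2 = 8 from the double-bond units + 0 from the B(methyl) atom = 8.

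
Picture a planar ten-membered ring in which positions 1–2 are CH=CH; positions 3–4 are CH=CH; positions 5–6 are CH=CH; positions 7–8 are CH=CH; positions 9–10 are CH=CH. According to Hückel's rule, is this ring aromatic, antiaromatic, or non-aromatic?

The p orbitals form a continuous loop: every atom in a ring double bond is sp² and brings one electron to the p orbital. The ring is fully conjugated.
Tallying contributions gives 5 × 2 = 10 from the 5 double-bond units.
With 10 π electrons (n = 2), the Hückel 4n+2 condition holds.

Aromatic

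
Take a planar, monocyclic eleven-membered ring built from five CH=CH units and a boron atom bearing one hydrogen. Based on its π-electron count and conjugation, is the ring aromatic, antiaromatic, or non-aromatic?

Every ring atom contributes a p orbital perpendicular to the ring (the double-bond atoms are sp², each contributing one p electron; the boron has an empty p orbital), so the π system is cyclic and fully conjugated.
π-electron count: 5 × 2 = 10 from the double-bond units + 0 from the BH atom = 10.
Since 10 = 4·2 + 2, the ring meets the 4n+2 criterion.

Aromatic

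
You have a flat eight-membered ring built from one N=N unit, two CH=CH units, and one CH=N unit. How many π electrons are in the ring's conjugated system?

Check conjugation: every atom in a ring double bond is sp² and brings one electron to the p orbital; each sp² =N– keeps its lone pair in-plane and puts one electron into the π system — every position has a p orbital, so the cyclic π system is continuous.
Counting π electrons: 4 × 2 = 8 from the 4 double-bond units.

8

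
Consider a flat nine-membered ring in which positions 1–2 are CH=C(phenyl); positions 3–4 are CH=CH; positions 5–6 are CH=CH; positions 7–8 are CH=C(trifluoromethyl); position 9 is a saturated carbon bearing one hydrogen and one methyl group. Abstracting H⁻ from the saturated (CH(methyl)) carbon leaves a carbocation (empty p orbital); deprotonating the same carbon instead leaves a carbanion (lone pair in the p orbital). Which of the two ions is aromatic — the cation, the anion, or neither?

Both ions have a continuous loop of p orbitals — each ring atom is sp².
Cation: 4 × 2 + 0 = 8 π electrons → 4(2), antiaromatic.
Anion: 4 × 2 + 2 = 10 π electrons → 4(2)+2, aromatic.

The anion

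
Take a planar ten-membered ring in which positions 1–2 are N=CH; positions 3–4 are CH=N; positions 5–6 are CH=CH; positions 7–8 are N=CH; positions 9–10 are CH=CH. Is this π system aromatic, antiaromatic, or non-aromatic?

All ring atoms are sp² and supply a p orbital to the ring (the double-bond atoms are sp², each contributing one p electron; each =N– nitrogen is pyridine-type (lone pair in the sp² plane, one electron in the p orbital)); the conjugation is uninterrupted.
π-electron count: 5 × 2 = 10 from the 5 double-bond units.
That gives a 4n+2 count (10, n = 2).

Aromatic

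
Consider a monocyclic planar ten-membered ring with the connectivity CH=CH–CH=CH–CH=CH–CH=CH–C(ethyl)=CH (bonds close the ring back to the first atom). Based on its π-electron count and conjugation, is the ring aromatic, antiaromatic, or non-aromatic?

Check conjugation: the double-bond atoms are sp², each contributing one p electron — every position has a p orbital, so the cyclic π system is continuous.
Adding the contributions, 5 × 2 = 10 from the 5 double-bond units.
That gives a 4n+2 count (10, n = 2).

Aromatic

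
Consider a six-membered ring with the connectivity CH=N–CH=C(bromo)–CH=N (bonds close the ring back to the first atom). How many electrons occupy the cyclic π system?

All ring atoms are sp² and supply a p orbital to the ring (every atom in a ring double bond is sp² and brings one electron to the p orbital; each =N– nitrogen is pyridine-type (lone pair in the sp² plane, one electron in the p orbital)); the conjugation is uninterrupted.
π-electron count: 3 × 2 = 6 from the 3 double-bond units.

6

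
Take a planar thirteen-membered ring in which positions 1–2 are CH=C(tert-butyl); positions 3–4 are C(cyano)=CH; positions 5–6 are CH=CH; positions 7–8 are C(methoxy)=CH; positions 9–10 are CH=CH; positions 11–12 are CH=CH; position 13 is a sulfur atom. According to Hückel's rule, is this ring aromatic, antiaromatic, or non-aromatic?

Aromatic

The p orbitals form a continuous loop: each doubly-bonded ring atom is sp² with one p-orbital electron; the sulfur donates one lone pair from its p orbital. The ring is fully conjugated.
Counting π electrons: 6 × 2 = 12 from the double-bond units + 2 from the S atom = 14.
Since 14 = 4·3 + 2, the ring meets the 4n+2 criterion.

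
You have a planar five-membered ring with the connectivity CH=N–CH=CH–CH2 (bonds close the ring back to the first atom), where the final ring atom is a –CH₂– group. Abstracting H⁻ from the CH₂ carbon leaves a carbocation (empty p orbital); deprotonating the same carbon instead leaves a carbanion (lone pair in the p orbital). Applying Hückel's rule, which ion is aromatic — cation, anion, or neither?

Both ions have a continuous loop of p orbitals — each ring atom is sp².
Cation: 2 × 2 + 0 = 4 π electrons → 4(1), antiaromatic.
Anion: 2 × 2 + 2 = 6 π electrons → 4(1)+2, aromatic.

The anion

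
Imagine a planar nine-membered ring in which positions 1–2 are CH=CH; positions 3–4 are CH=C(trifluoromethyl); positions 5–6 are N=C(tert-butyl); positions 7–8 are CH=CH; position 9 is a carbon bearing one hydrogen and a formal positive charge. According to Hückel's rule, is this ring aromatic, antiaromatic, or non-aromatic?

All ring atoms are sp² and supply a p orbital to the ring (every atom in a ring double bond is sp² and brings one electron to the p orbital; each sp² =N– keeps its lone pair in-plane and puts one electron into the π system; the carbocation has an empty p orbital); the conjugation is uninterrupted.
Counting π electrons: 4 × 2 = 8 from the double-bond units + 0 from the CH(+) atom = 8.
8 = 4(2); a planar, fully conjugated 4n system is antiaromatic.

Antiaromatic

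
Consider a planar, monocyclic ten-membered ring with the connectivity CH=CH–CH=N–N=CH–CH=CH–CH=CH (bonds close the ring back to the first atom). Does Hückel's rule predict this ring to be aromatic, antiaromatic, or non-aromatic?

All ring atoms are sp² and supply a p orbital to the ring (the double-bond atoms are sp², each contributing one p electron; the doubly-bonded nitrogens are pyridine-type — their lone pairs lie in the ring plane, leaving one electron in the p orbital); the conjugation is uninterrupted.
Adding the contributions, 5 × 2 = 10 from the 5 double-bond units.
With 10 π electrons (n = 2), the Hückel 4n+2 condition holds.

Aromatic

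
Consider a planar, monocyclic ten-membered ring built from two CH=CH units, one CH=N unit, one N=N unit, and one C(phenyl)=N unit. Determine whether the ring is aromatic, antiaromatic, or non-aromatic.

Aromatic

Every ring atom contributes a p orbital perpendicular to the ring (each doubly-bonded ring atom is sp² with one p-orbital electron; each =N– nitrogen is pyridine-type (lone pair in the sp² plane, one electron in the p orbital)), so the π system is cyclic and fully conjugated.
π-electron count: 5 × 2 = 10 from the 5 double-bond units.
Since 10 = 4·2 + 2, the ring meets the 4n+2 criterion.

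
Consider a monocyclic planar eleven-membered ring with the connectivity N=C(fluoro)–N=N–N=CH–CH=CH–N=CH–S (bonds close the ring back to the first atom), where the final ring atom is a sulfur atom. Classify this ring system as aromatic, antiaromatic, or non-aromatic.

Check conjugation: every atom in a ring double bond is sp² and brings one electron to the p orbital; each sp² =N– keeps its lone pair in-plane and puts one electron into the π system; the sulfur donates one lone pair from its p orbital — every position has a p orbital, so the cyclic π system is continuous.
Tallying contributions gives 5 × 2 = 10 from the double-bond units + 2 from the S atom = 12.
A 4n π count (12, n = 3) in a planar conjugated ring means antiaromatic.

Antiaromatic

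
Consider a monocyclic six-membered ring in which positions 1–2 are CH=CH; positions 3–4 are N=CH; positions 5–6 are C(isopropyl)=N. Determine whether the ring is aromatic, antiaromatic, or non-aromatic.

Aromatic

Check conjugation: every atom in a ring double bond is sp² and brings one electron to the p orbital; each sp² =N– keeps its lone pair in-plane and puts one electron into the π system — every position has a p orbital, so the cyclic π system is continuous.
Adding the contributions, 3 × 2 = 6 from the 3 double-bond units.
Since 6 = 4·1 + 2, the ring meets the 4n+2 criterion.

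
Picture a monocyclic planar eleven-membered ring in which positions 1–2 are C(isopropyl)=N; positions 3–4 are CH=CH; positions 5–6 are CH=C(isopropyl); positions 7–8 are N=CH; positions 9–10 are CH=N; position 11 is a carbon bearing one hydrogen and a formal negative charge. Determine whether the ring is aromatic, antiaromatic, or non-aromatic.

Antiaromatic

The p orbitals form a continuous loop: every atom in a ring double bond is sp² and brings one electron to the p orbital; each =N– nitrogen is pyridine-type (lone pair in the sp² plane, one electron in the p orbital); the carbanion's lone pair occupies the p orbital. The ring is fully conjugated.
Counting π electrons: 5 × 2 = 10 from the double-bond units + 2 from the CH(-) atom = 12.
12 = 4(3); a planar, fully conjugated 4n system is antiaromatic.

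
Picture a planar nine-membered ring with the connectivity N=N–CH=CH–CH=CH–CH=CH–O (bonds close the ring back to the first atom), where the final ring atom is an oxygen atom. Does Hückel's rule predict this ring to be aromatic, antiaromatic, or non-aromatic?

All ring atoms are sp² and supply a p orbital to the ring (every atom in a ring double bond is sp² and brings one electron to the p orbital; the doubly-bonded nitrogens are pyridine-type — their lone pairs lie in the ring plane, leaving one electron in the p orbital; the oxygen donates one lone pair from its p orbital); the conjugation is uninterrupted.
Counting π electrons: 4 × 2 = 8 from the double-bond units + 2 from the O atom = 10.
With 10 π electrons (n = 2), the Hückel 4n+2 condition holds.

Aromatic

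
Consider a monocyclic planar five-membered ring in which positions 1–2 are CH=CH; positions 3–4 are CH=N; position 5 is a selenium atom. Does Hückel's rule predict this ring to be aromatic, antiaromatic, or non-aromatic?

Aromatic

Every ring atom contributes a p orbital perpendicular to the ring (the double-bond atoms are sp², each contributing one p electron; the doubly-bonded nitrogens are pyridine-type — their lone pairs lie in the ring plane, leaving one electron in the p orbital; the selenium donates one lone pair from its p orbital), so the π system is cyclic and fully conjugated.
Tallying contributions gives 2 × 2 = 4 from the double-bond units + 2 from the Se atom = 6.
6 = 4(1) + 2, which satisfies Hückel's 4n+2 rule.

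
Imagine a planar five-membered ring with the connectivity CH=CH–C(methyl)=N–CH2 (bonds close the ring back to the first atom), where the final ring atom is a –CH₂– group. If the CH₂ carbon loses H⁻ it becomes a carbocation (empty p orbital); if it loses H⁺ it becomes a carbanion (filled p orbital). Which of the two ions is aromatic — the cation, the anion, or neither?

The anion

In both ions every ring atom is sp² and contributes a p orbital, so both rings are fully conjugated.
Cation: 2 × 2 + 0 = 4 π electrons → 4(1), antiaromatic.
Anion: 2 × 2 + 2 = 6 π electrons → 4(1)+2, aromatic.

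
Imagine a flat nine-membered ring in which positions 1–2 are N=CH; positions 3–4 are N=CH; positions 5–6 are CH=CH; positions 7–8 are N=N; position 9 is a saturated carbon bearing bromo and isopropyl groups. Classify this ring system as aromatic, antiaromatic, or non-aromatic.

The C(bromo)(isopropyl) carbon is saturated: that saturated carbon is sp³ and has no p orbital in the ring π system. Conjugation is not continuous around the ring.
Hückel's rule only applies to fully conjugated rings, so this one is simply non-aromatic.

Non-aromatic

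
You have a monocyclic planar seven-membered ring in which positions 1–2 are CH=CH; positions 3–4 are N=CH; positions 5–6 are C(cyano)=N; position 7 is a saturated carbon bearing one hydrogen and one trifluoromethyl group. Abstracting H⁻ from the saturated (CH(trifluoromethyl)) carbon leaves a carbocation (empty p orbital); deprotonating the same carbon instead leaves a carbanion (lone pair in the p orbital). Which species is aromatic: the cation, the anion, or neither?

Both ions have a continuous loop of p orbitals — each ring atom is sp².
Cation: 3 × 2 + 0 = 6 π electrons → 4(1)+2, aromatic.
Anion: 3 × 2 + 2 = 8 π electrons → 4(2), antiaromatic.

The cation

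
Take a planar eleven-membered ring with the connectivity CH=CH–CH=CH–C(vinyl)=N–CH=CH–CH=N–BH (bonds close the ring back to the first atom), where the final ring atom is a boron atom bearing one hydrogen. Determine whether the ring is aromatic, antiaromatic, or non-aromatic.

Every ring atom contributes a p orbital perpendicular to the ring (every atom in a ring double bond is sp² and brings one electron to the p orbital; each =N– nitrogen is pyridine-type (lone pair in the sp² plane, one electron in the p orbital); the boron has an empty p orbital), so the π system is cyclic and fully conjugated.
π-electron count: 5 × 2 = 10 from the double-bond units + 0 from the BH atom = 10.
Since 10 = 4·2 + 2, the ring meets the 4n+2 criterion.

Aromatic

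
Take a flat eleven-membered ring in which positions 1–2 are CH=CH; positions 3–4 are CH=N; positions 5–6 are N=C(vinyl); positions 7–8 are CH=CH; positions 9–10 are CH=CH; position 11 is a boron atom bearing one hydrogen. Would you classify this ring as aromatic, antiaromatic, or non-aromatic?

The p orbitals form a continuous loop: every atom in a ring double bond is sp² and brings one electron to the p orbital; each sp² =N– keeps its lone pair in-plane and puts one electron into the π system; the boron has an empty p orbital. The ring is fully conjugated.
Adding the contributions, 5 × 2 = 10 from the double-bond units + 0 from the BH atom = 10.
10 = 4(2) + 2, which satisfies Hückel's 4n+2 rule.

Aromatic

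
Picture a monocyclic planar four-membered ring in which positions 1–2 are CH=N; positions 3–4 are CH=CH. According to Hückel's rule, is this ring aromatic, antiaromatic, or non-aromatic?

Check conjugation: every atom in a ring double bond is sp² and brings one electron to the p orbital; each =N– nitrogen is pyridine-type (lone pair in the sp² plane, one electron in the p orbital) — every position has a p orbital, so the cyclic π system is continuous.
Adding the contributions, 2 × 2 = 4 from the 2 double-bond units.
With 4 = 4·1 π electrons, Hückel's rule classifies the planar ring as antiaromatic.

Antiaromatic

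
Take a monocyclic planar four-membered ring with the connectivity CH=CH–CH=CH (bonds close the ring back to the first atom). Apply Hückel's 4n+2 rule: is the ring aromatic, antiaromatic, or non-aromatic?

The p orbitals form a continuous loop: every atom in a ring double bond is sp² and brings one electron to the p orbital. The ring is fully conjugated.
Tallying contributions gives 2 × 2 = 4 from the 2 double-bond units.
4 = 4(1); a planar, fully conjugated 4n system is antiaromatic.
This is cyclobutadiene.

Antiaromatic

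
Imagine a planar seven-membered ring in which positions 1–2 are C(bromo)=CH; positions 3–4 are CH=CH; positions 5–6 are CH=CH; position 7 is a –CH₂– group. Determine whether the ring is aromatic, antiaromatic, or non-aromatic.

Non-aromatic

The CH2 position has four σ bonds — the tetrahedral CH₂ carbon is sp³ and has no p orbital in the ring π system — so the cyclic conjugation is interrupted.
Hückel's rule only applies to fully conjugated rings, so this one is simply non-aromatic.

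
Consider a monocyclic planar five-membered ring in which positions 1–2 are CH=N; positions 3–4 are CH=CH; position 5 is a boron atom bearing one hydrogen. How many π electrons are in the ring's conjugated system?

All ring atoms are sp² and supply a p orbital to the ring (every atom in a ring double bond is sp² and brings one electron to the p orbital; each =N– nitrogen is pyridine-type (lone pair in the sp² plane, one electron in the p orbital); the boron has an empty p orbital); the conjugation is uninterrupted.
Counting π electrons: 2 × 2 = 4 from the double-bond units + 0 from the BH atom = 4.

4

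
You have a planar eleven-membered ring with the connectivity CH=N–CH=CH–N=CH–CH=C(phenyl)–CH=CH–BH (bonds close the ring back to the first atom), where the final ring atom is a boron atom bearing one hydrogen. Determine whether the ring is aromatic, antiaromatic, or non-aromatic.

Aromatic

Check conjugation: every atom in a ring double bond is sp² and brings one electron to the p orbital; each =N– nitrogen is pyridine-type (lone pair in the sp² plane, one electron in the p orbital); the boron has an empty p orbital — every position has a p orbital, so the cyclic π system is continuous.
Adding the contributions, 5 × 2 = 10 from the double-bond units + 0 from the BH atom = 10.
10 = 4(2) + 2, which satisfies Hückel's 4n+2 rule.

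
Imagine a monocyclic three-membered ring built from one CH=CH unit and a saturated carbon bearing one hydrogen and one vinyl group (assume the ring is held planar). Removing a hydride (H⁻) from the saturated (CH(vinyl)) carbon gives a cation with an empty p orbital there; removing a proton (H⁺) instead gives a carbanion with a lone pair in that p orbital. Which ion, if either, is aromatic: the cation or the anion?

The cation

Once that carbon is sp², every ring atom has a p orbital and both ions are fully conjugated.
Cation: 1 × 2 + 0 = 2 π electrons → 4(0)+2, aromatic.
Anion: 1 × 2 + 2 = 4 π electrons → 4(1), antiaromatic.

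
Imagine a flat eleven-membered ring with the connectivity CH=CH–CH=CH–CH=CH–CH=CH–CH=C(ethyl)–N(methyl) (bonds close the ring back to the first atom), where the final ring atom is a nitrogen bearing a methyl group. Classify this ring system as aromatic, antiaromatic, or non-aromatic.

Every ring atom contributes a p orbital perpendicular to the ring (the double-bond atoms are sp², each contributing one p electron; the pyrrole-type nitrogen donates its lone pair from the p orbital), so the π system is cyclic and fully conjugated.
Counting π electrons: 5 × 2 = 10 from the double-bond units + 2 from the N(methyl) atom = 12.
12 is a 4n count (n = 3), so the planar conjugated ring is antiaromatic.

Antiaromatic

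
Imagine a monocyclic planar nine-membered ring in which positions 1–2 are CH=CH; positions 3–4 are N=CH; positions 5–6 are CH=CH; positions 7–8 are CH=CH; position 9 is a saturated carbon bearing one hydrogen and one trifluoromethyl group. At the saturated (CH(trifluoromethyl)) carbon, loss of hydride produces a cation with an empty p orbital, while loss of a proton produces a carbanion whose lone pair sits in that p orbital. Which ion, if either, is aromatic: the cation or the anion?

In both ions every ring atom is sp² and contributes a p orbital, so both rings are fully conjugated.
Cation: 4 × 2 + 0 = 8 π electrons → 4(2), antiaromatic.
Anion: 4 × 2 + 2 = 10 π electrons → 4(2)+2, aromatic.

The anion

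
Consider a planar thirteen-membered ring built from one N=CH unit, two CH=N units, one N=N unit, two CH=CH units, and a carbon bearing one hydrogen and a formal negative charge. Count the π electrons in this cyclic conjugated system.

14

Every ring atom contributes a p orbital perpendicular to the ring (the double-bond atoms are sp², each contributing one p electron; each sp² =N– keeps its lone pair in-plane and puts one electron into the π system; the carbanion's lone pair occupies the p orbital), so the π system is cyclic and fully conjugated.
Adding the contributions, 6 × 2 = 12 from the double-bond units + 2 from the CH(-) atom = 14.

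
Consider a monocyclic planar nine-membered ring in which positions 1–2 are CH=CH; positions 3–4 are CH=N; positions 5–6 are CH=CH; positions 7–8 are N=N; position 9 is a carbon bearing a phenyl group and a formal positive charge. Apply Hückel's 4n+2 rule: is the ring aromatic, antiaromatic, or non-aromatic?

Check conjugation: each doubly-bonded ring atom is sp² with one p-orbital electron; the doubly-bonded nitrogens are pyridine-type — their lone pairs lie in the ring plane, leaving one electron in the p orbital; the carbocation has an empty p orbital — every position has a p orbital, so the cyclic π system is continuous.
π-electron count: 4 × 2 = 8 from the double-bond units + 0 from the C(phenyl)(+) atom = 8.
8 = 4(2); a planar, fully conjugated 4n system is antiaromatic.

Antiaromatic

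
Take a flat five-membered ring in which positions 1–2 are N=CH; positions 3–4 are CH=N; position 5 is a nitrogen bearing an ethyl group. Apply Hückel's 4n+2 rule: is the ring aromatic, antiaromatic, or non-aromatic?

Check conjugation: each doubly-bonded ring atom is sp² with one p-orbital electron; the doubly-bonded nitrogens are pyridine-type — their lone pairs lie in the ring plane, leaving one electron in the p orbital; the pyrrole-type nitrogen donates its lone pair from the p orbital — every position has a p orbital, so the cyclic π system is continuous.
Adding the contributions, 2 × 2 = 4 from the double-bond units + 2 from the N(ethyl) atom = 6.
That gives a 4n+2 count (6, n = 1).

Aromatic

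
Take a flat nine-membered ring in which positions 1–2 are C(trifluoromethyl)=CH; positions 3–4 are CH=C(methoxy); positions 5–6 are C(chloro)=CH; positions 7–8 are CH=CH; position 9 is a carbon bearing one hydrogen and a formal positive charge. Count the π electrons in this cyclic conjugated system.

8

All ring atoms are sp² and supply a p orbital to the ring (each doubly-bonded ring atom is sp² with one p-orbital electron; the carbocation has an empty p orbital); the conjugation is uninterrupted.
Tallying contributions gives 4 × 2 = 8 from the double-bond units + 0 from the CH(+) atom = 8.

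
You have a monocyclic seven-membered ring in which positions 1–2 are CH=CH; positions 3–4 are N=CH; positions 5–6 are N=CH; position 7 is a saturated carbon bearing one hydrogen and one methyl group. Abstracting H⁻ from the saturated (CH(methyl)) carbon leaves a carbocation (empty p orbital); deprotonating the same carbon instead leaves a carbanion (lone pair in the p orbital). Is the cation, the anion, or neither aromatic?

In either ion the ring is fully conjugated: every atom, including the new sp² carbon, supplies a p orbital.
Cation: 3 × 2 + 0 = 6 π electrons → 4(1)+2, aromatic.
Anion: 3 × 2 + 2 = 8 π electrons → 4(2), antiaromatic.

The cation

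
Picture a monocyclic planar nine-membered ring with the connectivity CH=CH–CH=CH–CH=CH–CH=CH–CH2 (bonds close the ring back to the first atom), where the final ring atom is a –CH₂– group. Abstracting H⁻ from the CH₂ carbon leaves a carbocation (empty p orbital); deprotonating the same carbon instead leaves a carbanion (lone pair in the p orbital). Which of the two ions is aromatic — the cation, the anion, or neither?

The anion

Both ions have a continuous loop of p orbitals — each ring atom is sp².
Cation: 4 × 2 + 0 = 8 π electrons → 4(2), antiaromatic.
Anion: 4 × 2 + 2 = 10 π electrons → 4(2)+2, aromatic.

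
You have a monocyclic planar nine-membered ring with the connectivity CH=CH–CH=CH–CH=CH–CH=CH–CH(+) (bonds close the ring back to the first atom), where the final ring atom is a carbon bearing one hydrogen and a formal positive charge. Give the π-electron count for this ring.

8

The p orbitals form a continuous loop: the double-bond atoms are sp², each contributing one p electron; the carbocation has an empty p orbital. The ring is fully conjugated.
Adding the contributions, 4 × 2 = 8 from the double-bond units + 0 from the CH(+) atom = 8.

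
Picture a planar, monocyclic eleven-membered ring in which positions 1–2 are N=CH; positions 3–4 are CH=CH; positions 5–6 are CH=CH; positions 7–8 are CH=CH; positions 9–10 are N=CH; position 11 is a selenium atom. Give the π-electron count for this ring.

Every ring atom contributes a p orbital perpendicular to the ring (each doubly-bonded ring atom is sp² with one p-orbital electron; each sp² =N– keeps its lone pair in-plane and puts one electron into the π system; the selenium donates one lone pair from its p orbital), so the π system is cyclic and fully conjugated.
Adding the contributions, 5 × 2 = 10 from the double-bond units + 2 from the Se atom = 12.

12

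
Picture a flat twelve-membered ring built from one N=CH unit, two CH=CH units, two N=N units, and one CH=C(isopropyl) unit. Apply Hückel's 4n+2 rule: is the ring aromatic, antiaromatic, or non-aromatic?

Antiaromatic

Every ring atom contributes a p orbital perpendicular to the ring (each doubly-bonded ring atom is sp² with one p-orbital electron; each =N– nitrogen is pyridine-type (lone pair in the sp² plane, one electron in the p orbital)), so the π system is cyclic and fully conjugated.
Adding the contributions, 6 × 2 = 12 from the 6 double-bond units.
12 is a 4n count (n = 3), so the planar conjugated ring is antiaromatic.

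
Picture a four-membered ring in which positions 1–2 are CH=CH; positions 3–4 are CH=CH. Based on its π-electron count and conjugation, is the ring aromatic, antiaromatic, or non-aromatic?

Antiaromatic

All ring atoms are sp² and supply a p orbital to the ring (every atom in a ring double bond is sp² and brings one electron to the p orbital); the conjugation is uninterrupted.
π-electron count: 2 × 2 = 4 from the 2 double-bond units.
A 4n π count (4, n = 1) in a planar conjugated ring means antiaromatic.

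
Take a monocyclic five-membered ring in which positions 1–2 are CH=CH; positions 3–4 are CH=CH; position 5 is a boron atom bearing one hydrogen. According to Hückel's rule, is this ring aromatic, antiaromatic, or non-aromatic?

The p orbitals form a continuous loop: every atom in a ring double bond is sp² and brings one electron to the p orbital; the boron has an empty p orbital. The ring is fully conjugated.
π-electron count: 2 × 2 = 4 from the double-bond units + 0 from the BH atom = 4.
With 4 = 4·1 π electrons, Hückel's rule classifies the planar ring as antiaromatic.
(This ring is borole.)

Antiaromatic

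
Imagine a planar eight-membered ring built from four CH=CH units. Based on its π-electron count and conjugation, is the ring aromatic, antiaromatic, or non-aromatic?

Antiaromatic

Check conjugation: every atom in a ring double bond is sp² and brings one electron to the p orbital — every position has a p orbital, so the cyclic π system is continuous.
Tallying contributions gives 4 × 2 = 8 from the 4 double-bond units.
8 is a 4n count (n = 2), so the planar conjugated ring is antiaromatic.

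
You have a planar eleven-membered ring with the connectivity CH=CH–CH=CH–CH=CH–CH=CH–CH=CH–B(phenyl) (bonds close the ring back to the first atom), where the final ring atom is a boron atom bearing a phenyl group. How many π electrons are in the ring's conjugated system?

10

Every ring atom contributes a p orbital perpendicular to the ring (the double-bond atoms are sp², each contributing one p electron; the boron has an empty p orbital), so the π system is cyclic and fully conjugated.
π-electron count: 5 × 2 = 10 from the double-bond units + 0 from the B(phenyl) atom = 10.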